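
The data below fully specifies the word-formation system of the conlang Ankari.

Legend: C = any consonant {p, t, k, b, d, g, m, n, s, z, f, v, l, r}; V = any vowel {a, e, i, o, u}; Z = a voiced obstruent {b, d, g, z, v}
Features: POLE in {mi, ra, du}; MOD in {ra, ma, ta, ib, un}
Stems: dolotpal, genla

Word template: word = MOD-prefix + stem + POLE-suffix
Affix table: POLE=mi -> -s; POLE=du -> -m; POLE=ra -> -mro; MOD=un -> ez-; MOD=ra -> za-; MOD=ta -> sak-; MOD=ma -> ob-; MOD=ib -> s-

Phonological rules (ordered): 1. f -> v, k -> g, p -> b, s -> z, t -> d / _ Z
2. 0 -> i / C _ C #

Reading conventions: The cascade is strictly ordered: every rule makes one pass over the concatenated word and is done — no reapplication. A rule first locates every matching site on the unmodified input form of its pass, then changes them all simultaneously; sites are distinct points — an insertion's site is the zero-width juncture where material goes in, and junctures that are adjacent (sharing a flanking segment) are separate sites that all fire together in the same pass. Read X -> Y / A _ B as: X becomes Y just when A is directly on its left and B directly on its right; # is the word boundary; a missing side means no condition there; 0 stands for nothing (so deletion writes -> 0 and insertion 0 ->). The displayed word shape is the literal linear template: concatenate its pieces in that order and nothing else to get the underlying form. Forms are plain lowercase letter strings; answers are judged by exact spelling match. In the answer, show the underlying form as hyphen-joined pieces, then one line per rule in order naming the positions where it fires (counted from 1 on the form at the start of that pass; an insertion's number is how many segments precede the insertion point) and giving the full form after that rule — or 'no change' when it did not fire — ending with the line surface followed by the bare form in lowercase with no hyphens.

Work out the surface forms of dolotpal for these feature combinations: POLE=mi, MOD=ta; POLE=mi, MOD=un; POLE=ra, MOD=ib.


cell POLE=mi, MOD=ta:
underlying: sak-dolotpal-s
1. f -> v, k -> g, p -> b, s -> z, t -> d / _ Z: fires at position(s) 3: sagdolotpals
2. 0 -> i / C _ C #: inserts after position(s) 11: sagdolotpalis
surface: sagdolotpalis

cell POLE=mi, MOD=un:
underlying: ez-dolotpal-s
1. f -> v, k -> g, p -> b, s -> z, t -> d / _ Z: no change
2. 0 -> i / C _ C #: inserts after position(s) 10: ezdolotpalis
surface: ezdolotpalis

cell POLE=ra, MOD=ib:
underlying: s-dolotpal-mro
1. f -> v, k -> g, p -> b, s -> z, t -> d / _ Z: fires at position(s) 1: zdolotpalmro
2. 0 -> i / C _ C #: no change
surface: zdolotpalmro


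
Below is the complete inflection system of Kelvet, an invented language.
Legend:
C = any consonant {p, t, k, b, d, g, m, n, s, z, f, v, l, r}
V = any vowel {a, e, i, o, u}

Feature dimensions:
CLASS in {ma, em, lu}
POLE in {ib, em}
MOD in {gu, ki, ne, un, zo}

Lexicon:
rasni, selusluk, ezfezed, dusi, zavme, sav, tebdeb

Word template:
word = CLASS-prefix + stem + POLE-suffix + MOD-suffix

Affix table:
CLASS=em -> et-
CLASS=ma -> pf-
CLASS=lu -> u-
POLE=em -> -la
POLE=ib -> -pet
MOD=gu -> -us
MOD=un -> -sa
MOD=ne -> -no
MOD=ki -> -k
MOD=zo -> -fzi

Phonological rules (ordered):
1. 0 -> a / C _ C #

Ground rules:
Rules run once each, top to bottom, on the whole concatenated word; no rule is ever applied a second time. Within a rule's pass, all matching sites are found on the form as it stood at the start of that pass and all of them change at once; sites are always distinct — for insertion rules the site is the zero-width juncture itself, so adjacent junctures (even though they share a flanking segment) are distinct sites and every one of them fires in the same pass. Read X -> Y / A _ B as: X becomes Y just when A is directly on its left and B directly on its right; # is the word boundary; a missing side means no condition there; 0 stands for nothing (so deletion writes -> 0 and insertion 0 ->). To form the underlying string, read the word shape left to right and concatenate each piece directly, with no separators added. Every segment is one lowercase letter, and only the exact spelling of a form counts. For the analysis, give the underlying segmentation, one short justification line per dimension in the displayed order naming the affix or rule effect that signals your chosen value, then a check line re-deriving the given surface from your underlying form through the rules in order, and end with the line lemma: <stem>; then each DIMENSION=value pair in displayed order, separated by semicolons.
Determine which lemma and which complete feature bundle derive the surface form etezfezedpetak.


underlying: et-ezfezed-pet-k
CLASS=em - signalled by the affix et-
POLE=ib - signalled by the affix -pet
MOD=ki - signalled by the affix -k
check: etezfezedpetk -> etezfezedpetak
lemma: ezfezed; CLASS=em; POLE=ib; MOD=ki


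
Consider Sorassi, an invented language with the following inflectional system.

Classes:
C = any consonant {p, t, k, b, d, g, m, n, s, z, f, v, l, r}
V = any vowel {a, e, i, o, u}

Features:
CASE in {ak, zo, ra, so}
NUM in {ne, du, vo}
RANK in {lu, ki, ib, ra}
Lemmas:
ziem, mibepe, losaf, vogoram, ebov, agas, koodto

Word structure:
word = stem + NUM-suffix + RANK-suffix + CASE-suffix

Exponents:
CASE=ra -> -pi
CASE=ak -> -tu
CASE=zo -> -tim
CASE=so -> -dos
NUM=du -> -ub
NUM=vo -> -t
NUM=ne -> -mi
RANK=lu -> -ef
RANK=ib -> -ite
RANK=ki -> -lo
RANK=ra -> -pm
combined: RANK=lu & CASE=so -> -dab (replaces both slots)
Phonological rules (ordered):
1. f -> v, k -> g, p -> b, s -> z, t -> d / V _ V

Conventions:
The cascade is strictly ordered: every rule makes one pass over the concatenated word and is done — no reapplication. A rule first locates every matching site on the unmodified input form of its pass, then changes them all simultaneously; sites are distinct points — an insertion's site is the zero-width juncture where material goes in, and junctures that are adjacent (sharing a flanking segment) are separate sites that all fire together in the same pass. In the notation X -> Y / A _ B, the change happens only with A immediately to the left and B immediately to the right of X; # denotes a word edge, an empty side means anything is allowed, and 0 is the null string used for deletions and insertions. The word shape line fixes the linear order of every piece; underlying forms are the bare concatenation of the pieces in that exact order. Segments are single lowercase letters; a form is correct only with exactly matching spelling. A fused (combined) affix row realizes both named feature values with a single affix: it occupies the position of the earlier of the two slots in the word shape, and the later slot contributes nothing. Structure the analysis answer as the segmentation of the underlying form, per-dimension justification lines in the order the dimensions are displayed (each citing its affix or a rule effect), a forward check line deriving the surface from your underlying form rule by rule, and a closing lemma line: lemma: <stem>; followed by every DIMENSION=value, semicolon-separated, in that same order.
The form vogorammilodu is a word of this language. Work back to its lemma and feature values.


underlying: vogoram-mi-lo-tu
CASE=ak - signalled by the affix -tu
NUM=ne - signalled by the affix -mi
RANK=ki - signalled by the affix -lo
check: vogorammilotu -> vogorammilodu
lemma: vogoram; CASE=ak; NUM=ne; RANK=ki


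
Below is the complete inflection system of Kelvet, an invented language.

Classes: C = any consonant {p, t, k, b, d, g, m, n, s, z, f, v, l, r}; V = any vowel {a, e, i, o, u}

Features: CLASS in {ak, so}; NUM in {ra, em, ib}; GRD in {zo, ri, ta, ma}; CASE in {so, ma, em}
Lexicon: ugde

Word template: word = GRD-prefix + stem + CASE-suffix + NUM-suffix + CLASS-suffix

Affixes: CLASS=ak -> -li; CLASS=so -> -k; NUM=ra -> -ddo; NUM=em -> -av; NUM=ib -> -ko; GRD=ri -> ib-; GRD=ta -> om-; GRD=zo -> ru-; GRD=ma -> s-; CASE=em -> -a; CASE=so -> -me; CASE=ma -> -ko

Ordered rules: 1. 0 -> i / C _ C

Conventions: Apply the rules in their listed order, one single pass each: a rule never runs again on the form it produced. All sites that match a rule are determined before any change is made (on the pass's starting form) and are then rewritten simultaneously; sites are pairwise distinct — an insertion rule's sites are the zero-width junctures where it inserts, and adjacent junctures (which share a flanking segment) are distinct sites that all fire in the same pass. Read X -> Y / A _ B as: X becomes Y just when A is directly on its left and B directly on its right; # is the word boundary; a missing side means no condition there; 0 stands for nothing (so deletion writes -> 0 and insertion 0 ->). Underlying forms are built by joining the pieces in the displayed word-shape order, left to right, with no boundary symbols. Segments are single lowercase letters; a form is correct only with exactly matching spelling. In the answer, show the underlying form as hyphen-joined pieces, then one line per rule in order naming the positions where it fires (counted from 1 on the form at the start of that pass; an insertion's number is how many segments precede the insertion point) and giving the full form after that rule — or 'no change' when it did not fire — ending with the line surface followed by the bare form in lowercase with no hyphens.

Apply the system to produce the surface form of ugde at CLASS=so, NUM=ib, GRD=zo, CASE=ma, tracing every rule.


underlying: ru-ugde-ko-ko-k
1. 0 -> i / C _ C: inserts after position(s) 4: ruugidekokok
surface: ruugidekokok


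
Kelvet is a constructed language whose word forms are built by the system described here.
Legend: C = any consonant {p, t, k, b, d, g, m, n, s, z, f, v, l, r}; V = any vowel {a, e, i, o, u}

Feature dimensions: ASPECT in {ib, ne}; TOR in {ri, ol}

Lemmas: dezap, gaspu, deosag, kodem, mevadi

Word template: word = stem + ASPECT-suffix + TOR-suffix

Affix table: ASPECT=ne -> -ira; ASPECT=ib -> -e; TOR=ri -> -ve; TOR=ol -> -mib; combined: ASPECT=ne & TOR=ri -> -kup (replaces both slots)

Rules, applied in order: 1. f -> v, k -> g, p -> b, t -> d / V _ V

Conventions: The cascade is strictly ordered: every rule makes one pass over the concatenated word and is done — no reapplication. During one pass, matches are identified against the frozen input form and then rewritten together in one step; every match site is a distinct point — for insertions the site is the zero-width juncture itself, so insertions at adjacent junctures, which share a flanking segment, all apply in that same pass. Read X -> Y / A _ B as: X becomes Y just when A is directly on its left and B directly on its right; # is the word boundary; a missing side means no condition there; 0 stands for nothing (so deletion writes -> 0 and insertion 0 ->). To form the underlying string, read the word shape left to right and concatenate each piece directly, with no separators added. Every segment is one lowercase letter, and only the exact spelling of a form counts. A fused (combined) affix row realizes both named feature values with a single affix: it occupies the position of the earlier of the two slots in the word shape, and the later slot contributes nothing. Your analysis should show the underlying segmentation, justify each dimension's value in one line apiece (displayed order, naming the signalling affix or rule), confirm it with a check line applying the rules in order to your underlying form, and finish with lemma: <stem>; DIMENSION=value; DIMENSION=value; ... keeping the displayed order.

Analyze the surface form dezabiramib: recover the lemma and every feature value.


underlying: dezap-ira-mib
ASPECT=ne - signalled by the affix -ira
TOR=ol - signalled by the affix -mib
check: dezapiramib -> dezabiramib
lemma: dezap; ASPECT=ne; TOR=ol


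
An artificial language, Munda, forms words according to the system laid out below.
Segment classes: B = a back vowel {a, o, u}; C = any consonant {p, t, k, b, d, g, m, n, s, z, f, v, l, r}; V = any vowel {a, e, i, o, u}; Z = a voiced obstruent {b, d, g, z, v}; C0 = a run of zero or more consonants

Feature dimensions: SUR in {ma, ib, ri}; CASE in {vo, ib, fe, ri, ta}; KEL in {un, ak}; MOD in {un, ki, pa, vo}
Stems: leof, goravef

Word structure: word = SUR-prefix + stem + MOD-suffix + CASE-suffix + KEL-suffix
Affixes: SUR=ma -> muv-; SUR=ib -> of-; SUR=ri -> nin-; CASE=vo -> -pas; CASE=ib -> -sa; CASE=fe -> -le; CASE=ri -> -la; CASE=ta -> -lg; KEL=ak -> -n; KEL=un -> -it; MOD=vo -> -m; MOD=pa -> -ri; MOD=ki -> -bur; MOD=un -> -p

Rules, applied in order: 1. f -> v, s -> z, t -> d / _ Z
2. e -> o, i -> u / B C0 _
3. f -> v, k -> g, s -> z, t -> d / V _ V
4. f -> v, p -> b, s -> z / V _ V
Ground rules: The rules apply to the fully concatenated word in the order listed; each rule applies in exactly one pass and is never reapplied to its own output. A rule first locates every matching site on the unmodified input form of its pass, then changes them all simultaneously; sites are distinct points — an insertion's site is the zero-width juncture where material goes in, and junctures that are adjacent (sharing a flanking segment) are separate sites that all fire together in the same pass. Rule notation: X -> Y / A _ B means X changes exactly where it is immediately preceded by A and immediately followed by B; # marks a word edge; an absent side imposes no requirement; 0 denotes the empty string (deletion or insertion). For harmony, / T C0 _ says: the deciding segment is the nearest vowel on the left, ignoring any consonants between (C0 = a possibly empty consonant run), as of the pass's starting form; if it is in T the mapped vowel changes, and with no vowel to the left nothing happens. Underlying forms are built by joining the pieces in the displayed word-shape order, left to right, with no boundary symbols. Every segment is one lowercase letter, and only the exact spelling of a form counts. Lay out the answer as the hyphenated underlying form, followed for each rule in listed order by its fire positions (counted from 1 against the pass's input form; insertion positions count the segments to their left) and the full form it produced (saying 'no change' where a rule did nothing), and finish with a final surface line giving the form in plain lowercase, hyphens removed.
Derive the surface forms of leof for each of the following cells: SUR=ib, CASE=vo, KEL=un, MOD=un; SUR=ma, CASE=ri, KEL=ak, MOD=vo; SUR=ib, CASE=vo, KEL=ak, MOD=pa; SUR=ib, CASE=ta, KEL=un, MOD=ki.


cell SUR=ib, CASE=vo, KEL=un, MOD=un:
underlying: of-leof-p-pas-it
1. f -> v, s -> z, t -> d / _ Z: no change
2. e -> o, i -> u / B C0 _: fires at position(s) 4, 11: ofloofppasut
3. f -> v, k -> g, s -> z, t -> d / V _ V: fires at position(s) 10: ofloofppazut
4. f -> v, p -> b, s -> z / V _ V: no change
surface: ofloofppazut

cell SUR=ma, CASE=ri, KEL=ak, MOD=vo:
underlying: muv-leof-m-la-n
1. f -> v, s -> z, t -> d / _ Z: no change
2. e -> o, i -> u / B C0 _: fires at position(s) 5: muvloofmlan
3. f -> v, k -> g, s -> z, t -> d / V _ V: no change
4. f -> v, p -> b, s -> z / V _ V: no change
surface: muvloofmlan

cell SUR=ib, CASE=vo, KEL=ak, MOD=pa:
underlying: of-leof-ri-pas-n
1. f -> v, s -> z, t -> d / _ Z: no change
2. e -> o, i -> u / B C0 _: fires at position(s) 4, 8: ofloofrupasn
3. f -> v, k -> g, s -> z, t -> d / V _ V: no change
4. f -> v, p -> b, s -> z / V _ V: fires at position(s) 9: ofloofrubasn
surface: ofloofrubasn

cell SUR=ib, CASE=ta, KEL=un, MOD=ki:
underlying: of-leof-bur-lg-it
1. f -> v, s -> z, t -> d / _ Z: fires at position(s) 6: ofleovburlgit
2. e -> o, i -> u / B C0 _: fires at position(s) 4, 12: ofloovburlgut
3. f -> v, k -> g, s -> z, t -> d / V _ V: no change
4. f -> v, p -> b, s -> z / V _ V: no change
surface: ofloovburlgut


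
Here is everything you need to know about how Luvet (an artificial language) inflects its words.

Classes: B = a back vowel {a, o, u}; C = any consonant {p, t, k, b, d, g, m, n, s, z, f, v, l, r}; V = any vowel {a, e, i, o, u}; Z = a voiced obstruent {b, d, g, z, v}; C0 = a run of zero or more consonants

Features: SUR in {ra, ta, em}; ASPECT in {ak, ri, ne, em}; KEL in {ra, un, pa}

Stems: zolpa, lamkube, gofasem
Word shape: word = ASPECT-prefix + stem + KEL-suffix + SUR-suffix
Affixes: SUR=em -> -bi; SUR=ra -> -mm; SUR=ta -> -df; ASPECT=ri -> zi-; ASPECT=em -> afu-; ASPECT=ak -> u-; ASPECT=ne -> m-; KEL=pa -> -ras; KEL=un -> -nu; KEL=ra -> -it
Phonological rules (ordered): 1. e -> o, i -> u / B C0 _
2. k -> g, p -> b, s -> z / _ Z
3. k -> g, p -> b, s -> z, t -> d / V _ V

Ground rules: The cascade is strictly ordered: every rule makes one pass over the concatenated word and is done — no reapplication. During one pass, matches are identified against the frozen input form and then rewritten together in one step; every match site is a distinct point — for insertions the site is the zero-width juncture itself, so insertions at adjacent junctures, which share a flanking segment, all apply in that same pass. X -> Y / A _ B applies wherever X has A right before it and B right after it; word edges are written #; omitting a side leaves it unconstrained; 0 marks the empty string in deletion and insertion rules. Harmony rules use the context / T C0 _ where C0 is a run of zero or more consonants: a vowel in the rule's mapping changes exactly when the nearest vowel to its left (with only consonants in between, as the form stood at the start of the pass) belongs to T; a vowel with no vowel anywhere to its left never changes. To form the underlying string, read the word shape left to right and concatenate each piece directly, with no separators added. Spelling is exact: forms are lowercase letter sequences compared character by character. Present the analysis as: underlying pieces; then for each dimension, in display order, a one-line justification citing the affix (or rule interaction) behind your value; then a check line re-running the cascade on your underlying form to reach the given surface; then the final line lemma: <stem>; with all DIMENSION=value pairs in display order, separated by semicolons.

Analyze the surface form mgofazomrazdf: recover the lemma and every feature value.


underlying: m-gofasem-ras-df
SUR=ta - signalled by the affix -df
ASPECT=ne - signalled by the affix m-
KEL=pa - signalled by the affix -ras
check: mgofasemrasdf -> mgofasomrasdf -> mgofasomrazdf -> mgofazomrazdf
lemma: gofasem; SUR=ta; ASPECT=ne; KEL=pa


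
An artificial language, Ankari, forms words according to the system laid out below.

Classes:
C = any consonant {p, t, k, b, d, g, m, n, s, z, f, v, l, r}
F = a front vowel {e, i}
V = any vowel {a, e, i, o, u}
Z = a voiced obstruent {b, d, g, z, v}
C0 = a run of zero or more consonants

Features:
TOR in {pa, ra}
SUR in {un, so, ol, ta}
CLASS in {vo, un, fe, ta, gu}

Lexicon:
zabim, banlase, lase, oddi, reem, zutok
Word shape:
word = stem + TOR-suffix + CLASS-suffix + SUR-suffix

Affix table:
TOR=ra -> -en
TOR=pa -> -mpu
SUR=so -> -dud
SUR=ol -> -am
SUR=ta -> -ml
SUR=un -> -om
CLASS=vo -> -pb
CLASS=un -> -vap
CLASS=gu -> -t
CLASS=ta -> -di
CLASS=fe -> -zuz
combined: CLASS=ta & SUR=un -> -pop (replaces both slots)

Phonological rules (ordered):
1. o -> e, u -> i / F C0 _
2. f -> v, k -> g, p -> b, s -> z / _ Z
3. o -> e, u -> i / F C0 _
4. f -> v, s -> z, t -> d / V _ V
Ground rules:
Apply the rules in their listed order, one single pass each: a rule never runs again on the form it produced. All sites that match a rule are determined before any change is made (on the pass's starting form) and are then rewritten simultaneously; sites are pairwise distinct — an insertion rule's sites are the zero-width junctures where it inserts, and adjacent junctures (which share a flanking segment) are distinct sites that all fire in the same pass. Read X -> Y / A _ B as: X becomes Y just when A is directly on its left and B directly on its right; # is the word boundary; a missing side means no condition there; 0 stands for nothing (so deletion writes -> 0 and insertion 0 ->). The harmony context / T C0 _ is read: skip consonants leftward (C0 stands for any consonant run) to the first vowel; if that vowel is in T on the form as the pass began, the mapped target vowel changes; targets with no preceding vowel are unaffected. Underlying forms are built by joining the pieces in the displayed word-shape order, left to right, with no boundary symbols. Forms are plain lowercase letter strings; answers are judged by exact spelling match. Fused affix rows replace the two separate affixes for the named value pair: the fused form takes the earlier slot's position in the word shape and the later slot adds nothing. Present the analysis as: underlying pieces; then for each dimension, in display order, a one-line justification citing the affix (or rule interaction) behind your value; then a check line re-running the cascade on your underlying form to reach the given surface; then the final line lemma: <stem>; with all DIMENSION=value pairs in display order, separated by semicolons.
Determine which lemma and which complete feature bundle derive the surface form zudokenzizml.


underlying: zutok-en-zuz-ml
TOR=ra - signalled by the affix -en
SUR=ta - signalled by the affix -ml
CLASS=fe - signalled by the affix -zuz
check: zutokenzuzml -> zutokenzizml -> zutokenzizml -> zutokenzizml -> zudokenzizml
lemma: zutok; TOR=ra; SUR=ta; CLASS=fe


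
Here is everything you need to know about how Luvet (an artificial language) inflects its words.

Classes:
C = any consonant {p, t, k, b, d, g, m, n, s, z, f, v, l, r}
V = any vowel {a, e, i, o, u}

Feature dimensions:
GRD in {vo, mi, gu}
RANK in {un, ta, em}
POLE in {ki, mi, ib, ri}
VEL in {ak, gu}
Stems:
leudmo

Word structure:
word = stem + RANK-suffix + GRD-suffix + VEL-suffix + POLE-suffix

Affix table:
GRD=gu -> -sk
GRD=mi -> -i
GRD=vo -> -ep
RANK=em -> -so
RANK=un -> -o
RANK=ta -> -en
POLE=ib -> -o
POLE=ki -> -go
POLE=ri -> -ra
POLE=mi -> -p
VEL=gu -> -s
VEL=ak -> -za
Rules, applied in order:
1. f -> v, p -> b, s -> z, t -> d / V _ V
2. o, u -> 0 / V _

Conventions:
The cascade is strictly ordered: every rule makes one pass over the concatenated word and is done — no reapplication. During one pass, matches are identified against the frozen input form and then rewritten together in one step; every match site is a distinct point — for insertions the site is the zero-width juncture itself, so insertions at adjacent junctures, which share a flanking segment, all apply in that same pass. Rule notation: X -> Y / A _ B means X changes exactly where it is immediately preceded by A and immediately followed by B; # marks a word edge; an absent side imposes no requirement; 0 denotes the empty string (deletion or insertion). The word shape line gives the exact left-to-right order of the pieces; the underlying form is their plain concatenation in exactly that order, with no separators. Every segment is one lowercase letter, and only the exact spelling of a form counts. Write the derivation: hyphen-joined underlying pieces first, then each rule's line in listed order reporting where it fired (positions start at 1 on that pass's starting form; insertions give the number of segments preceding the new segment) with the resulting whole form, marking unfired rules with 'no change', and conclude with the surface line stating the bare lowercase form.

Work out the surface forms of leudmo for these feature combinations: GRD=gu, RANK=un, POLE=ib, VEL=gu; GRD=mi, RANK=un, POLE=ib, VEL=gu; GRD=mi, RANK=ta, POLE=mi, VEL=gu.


cell GRD=gu, RANK=un, POLE=ib, VEL=gu:
underlying: leudmo-o-sk-s-o
1. f -> v, p -> b, s -> z, t -> d / V _ V: no change
2. o, u -> 0 / V _: fires at position(s) 3, 7: ledmoskso
surface: ledmoskso

cell GRD=mi, RANK=un, POLE=ib, VEL=gu:
underlying: leudmo-o-i-s-o
1. f -> v, p -> b, s -> z, t -> d / V _ V: fires at position(s) 9: leudmooizo
2. o, u -> 0 / V _: fires at position(s) 3, 7: ledmoizo
surface: ledmoizo

cell GRD=mi, RANK=ta, POLE=mi, VEL=gu:
underlying: leudmo-en-i-s-p
1. f -> v, p -> b, s -> z, t -> d / V _ V: no change
2. o, u -> 0 / V _: fires at position(s) 3: ledmoenisp
surface: ledmoenisp


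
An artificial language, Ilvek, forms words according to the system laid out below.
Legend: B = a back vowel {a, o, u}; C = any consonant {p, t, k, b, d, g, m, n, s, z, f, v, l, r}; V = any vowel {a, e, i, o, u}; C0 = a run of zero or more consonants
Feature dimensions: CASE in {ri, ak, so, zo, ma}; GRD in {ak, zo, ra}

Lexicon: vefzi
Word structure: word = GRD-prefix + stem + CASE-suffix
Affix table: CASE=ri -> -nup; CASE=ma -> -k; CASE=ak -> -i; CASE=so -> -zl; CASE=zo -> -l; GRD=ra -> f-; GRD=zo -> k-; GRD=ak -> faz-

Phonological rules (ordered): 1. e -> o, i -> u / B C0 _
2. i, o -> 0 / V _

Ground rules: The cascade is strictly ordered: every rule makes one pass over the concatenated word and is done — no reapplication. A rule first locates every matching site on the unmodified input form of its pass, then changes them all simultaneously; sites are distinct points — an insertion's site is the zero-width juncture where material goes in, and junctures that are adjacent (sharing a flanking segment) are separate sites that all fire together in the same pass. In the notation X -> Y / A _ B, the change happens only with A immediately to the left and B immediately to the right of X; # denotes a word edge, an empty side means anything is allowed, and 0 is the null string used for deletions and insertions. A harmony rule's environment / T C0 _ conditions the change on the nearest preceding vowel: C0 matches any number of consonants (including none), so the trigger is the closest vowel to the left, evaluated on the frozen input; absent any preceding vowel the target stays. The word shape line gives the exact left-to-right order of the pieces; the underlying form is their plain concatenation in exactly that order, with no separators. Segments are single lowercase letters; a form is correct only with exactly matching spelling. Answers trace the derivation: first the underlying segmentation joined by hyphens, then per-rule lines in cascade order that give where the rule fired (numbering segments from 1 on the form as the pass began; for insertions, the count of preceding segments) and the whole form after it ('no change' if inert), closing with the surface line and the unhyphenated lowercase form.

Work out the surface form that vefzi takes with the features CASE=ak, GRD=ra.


underlying: f-vefzi-i
1. e -> o, i -> u / B C0 _: no change
2. i, o -> 0 / V _: fires at position(s) 7: fvefzi
surface: fvefzi


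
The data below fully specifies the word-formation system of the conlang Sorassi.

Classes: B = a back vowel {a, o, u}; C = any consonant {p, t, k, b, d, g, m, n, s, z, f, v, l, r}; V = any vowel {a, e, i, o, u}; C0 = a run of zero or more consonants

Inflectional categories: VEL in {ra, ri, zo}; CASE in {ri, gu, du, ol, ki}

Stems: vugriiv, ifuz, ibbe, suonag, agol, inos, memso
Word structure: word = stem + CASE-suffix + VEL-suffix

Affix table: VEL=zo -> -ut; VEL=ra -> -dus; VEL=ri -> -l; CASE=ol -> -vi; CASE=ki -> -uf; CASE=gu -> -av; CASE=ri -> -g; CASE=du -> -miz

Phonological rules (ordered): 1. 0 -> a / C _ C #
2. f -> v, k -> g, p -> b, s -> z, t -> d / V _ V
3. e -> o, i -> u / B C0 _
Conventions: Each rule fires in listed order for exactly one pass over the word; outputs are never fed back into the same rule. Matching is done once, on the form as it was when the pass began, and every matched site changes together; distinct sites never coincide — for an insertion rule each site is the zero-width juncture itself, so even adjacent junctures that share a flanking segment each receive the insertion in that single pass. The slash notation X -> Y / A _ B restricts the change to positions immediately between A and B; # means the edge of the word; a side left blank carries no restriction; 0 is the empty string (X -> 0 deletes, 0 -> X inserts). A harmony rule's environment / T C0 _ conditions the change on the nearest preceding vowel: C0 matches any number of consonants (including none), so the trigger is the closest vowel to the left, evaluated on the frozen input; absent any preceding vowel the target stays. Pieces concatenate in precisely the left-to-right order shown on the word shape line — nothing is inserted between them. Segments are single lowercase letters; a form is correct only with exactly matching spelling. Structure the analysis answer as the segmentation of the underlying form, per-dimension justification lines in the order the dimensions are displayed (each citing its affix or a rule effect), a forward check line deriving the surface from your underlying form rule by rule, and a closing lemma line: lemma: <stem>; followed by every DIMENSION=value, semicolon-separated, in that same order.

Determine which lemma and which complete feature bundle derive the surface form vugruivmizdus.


underlying: vugriiv-miz-dus
VEL=ra - signalled by the affix -dus
CASE=du - signalled by the affix -miz
check: vugriivmizdus -> vugriivmizdus -> vugriivmizdus -> vugruivmizdus
lemma: vugriiv; VEL=ra; CASE=du


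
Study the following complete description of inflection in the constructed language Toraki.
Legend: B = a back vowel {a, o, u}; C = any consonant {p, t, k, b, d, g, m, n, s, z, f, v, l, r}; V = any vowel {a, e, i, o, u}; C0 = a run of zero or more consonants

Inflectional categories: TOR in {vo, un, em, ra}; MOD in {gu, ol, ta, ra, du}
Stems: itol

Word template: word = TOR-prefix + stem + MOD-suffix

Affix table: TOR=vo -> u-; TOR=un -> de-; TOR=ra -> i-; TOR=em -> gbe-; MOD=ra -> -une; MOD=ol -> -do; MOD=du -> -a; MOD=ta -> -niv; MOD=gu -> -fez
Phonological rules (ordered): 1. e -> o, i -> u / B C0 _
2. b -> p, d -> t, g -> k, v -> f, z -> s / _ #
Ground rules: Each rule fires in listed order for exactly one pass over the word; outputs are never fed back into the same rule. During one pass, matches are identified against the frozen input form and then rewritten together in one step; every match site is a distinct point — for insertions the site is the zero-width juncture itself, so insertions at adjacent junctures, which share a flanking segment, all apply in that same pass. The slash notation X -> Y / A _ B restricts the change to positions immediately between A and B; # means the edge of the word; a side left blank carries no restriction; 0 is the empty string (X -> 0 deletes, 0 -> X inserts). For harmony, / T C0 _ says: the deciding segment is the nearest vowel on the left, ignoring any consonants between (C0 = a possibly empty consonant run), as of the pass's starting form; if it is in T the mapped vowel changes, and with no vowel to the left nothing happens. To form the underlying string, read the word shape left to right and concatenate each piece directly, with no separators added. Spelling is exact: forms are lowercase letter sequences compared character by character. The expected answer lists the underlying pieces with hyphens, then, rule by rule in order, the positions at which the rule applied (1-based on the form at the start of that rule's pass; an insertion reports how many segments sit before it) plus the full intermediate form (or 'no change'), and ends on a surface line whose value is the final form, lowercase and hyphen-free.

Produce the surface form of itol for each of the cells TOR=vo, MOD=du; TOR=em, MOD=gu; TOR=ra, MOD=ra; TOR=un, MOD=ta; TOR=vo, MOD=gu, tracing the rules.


cell TOR=vo, MOD=du:
underlying: u-itol-a
1. e -> o, i -> u / B C0 _: fires at position(s) 2: uutola
2. b -> p, d -> t, g -> k, v -> f, z -> s / _ #: no change
surface: uutola

cell TOR=em, MOD=gu:
underlying: gbe-itol-fez
1. e -> o, i -> u / B C0 _: fires at position(s) 9: gbeitolfoz
2. b -> p, d -> t, g -> k, v -> f, z -> s / _ #: fires at position(s) 10: gbeitolfos
surface: gbeitolfos

cell TOR=ra, MOD=ra:
underlying: i-itol-une
1. e -> o, i -> u / B C0 _: fires at position(s) 8: iitoluno
2. b -> p, d -> t, g -> k, v -> f, z -> s / _ #: no change
surface: iitoluno

cell TOR=un, MOD=ta:
underlying: de-itol-niv
1. e -> o, i -> u / B C0 _: fires at position(s) 8: deitolnuv
2. b -> p, d -> t, g -> k, v -> f, z -> s / _ #: fires at position(s) 9: deitolnuf
surface: deitolnuf

cell TOR=vo, MOD=gu:
underlying: u-itol-fez
1. e -> o, i -> u / B C0 _: fires at position(s) 2, 7: uutolfoz
2. b -> p, d -> t, g -> k, v -> f, z -> s / _ #: fires at position(s) 8: uutolfos
surface: uutolfos


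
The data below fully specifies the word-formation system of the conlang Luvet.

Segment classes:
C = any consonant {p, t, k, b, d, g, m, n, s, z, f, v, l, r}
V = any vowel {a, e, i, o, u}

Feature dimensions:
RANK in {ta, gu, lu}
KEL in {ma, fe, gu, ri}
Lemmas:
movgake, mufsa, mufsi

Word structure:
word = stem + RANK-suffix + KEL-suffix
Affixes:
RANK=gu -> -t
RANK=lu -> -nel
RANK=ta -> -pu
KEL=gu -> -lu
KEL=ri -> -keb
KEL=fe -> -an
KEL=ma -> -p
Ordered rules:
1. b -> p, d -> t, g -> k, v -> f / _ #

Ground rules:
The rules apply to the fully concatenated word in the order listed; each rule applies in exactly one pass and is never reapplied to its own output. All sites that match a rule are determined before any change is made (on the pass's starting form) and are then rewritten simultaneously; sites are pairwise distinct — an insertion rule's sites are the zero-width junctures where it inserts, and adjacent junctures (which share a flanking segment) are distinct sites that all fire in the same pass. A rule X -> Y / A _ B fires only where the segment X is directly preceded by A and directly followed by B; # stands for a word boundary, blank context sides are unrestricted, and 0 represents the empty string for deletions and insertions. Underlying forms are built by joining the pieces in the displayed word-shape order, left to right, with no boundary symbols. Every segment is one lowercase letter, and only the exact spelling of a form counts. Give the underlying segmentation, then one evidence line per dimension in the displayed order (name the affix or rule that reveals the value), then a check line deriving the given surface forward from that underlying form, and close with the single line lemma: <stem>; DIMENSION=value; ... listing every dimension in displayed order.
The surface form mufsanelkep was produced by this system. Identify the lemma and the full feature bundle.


underlying: mufsa-nel-keb
RANK=lu - signalled by the affix -nel
KEL=ri - signalled by the affix -keb
check: mufsanelkeb -> mufsanelkep
lemma: mufsa; RANK=lu; KEL=ri


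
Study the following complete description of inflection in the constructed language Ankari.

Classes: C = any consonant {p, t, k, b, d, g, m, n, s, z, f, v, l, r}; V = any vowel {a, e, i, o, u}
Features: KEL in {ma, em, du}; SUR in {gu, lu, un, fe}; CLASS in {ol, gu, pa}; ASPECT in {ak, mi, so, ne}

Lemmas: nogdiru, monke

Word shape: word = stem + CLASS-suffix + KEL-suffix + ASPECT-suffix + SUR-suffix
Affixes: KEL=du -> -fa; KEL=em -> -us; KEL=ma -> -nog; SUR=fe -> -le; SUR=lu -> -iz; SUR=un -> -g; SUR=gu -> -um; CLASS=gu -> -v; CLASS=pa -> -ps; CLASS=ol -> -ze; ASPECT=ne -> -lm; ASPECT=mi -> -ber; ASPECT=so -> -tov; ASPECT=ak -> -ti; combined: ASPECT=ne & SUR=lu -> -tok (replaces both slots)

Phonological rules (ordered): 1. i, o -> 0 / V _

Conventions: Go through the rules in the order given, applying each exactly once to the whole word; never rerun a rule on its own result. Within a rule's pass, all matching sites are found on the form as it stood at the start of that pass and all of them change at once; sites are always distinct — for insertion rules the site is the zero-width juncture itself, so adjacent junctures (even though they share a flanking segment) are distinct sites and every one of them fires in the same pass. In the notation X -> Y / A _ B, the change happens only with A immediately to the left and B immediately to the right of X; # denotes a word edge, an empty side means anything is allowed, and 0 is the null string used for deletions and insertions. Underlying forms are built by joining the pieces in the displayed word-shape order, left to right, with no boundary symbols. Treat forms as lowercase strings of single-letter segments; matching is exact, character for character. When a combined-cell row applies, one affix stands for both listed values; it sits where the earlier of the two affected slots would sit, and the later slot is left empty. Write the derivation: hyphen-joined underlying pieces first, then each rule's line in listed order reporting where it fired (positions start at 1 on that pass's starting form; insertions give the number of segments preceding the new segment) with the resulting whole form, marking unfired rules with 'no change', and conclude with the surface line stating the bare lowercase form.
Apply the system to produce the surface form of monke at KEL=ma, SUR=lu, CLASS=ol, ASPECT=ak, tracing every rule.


underlying: monke-ze-nog-ti-iz
1. i, o -> 0 / V _: fires at position(s) 13: monkezenogtiz
surface: monkezenogtiz


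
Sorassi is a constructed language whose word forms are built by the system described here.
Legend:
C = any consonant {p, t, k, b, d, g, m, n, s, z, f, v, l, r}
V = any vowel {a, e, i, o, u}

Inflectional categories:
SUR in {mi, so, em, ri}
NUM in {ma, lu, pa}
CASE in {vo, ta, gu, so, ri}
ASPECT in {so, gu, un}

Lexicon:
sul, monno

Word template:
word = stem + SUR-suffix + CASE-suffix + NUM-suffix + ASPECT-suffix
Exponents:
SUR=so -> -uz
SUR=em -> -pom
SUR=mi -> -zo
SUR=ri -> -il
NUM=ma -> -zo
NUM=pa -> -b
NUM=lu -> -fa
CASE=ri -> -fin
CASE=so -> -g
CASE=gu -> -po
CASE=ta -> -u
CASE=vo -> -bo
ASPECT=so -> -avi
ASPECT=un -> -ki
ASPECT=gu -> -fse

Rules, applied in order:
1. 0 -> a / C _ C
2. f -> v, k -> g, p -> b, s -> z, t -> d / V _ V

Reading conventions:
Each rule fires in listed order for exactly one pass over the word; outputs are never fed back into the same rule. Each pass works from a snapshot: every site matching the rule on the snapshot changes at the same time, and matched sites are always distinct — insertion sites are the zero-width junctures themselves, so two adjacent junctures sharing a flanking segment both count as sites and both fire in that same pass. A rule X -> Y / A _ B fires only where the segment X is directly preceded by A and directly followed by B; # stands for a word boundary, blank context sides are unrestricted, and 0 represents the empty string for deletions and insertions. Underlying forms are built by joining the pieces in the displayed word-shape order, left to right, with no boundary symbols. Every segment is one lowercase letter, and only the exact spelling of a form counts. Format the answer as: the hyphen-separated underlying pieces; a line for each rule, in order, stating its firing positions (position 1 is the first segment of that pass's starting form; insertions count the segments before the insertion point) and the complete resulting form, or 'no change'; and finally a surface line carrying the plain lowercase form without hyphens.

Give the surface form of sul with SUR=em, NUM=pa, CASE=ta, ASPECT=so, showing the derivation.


underlying: sul-pom-u-b-avi
1. 0 -> a / C _ C: inserts after position(s) 3: sulapomubavi
2. f -> v, k -> g, p -> b, s -> z, t -> d / V _ V: fires at position(s) 5: sulabomubavi
surface: sulabomubavi


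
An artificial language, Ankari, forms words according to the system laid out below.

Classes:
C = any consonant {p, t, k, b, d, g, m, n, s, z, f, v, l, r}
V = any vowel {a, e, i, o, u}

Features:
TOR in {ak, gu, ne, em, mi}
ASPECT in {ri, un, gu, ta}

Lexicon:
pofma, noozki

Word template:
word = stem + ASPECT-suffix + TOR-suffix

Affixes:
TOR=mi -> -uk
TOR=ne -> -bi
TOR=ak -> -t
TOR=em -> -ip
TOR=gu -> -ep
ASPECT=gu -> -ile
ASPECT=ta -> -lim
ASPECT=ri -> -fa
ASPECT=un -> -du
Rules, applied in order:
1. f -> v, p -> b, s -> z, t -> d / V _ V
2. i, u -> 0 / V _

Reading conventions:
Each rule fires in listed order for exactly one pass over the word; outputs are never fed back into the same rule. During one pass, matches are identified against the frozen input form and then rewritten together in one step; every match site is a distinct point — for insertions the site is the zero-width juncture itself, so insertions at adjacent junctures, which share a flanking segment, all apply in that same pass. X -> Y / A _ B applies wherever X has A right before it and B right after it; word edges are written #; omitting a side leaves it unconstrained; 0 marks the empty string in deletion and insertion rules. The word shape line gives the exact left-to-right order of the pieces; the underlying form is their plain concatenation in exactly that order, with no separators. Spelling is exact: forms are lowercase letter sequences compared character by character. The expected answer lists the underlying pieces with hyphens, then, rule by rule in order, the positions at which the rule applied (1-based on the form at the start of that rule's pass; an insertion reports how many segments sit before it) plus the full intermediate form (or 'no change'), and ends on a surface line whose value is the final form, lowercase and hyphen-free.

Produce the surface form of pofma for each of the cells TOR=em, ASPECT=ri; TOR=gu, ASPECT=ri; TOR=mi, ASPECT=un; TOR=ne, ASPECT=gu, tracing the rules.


cell TOR=em, ASPECT=ri:
underlying: pofma-fa-ip
1. f -> v, p -> b, s -> z, t -> d / V _ V: fires at position(s) 6: pofmavaip
2. i, u -> 0 / V _: fires at position(s) 8: pofmavap
surface: pofmavap

cell TOR=gu, ASPECT=ri:
underlying: pofma-fa-ep
1. f -> v, p -> b, s -> z, t -> d / V _ V: fires at position(s) 6: pofmavaep
2. i, u -> 0 / V _: no change
surface: pofmavaep

cell TOR=mi, ASPECT=un:
underlying: pofma-du-uk
1. f -> v, p -> b, s -> z, t -> d / V _ V: no change
2. i, u -> 0 / V _: fires at position(s) 8: pofmaduk
surface: pofmaduk

cell TOR=ne, ASPECT=gu:
underlying: pofma-ile-bi
1. f -> v, p -> b, s -> z, t -> d / V _ V: no change
2. i, u -> 0 / V _: fires at position(s) 6: pofmalebi
surface: pofmalebi
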